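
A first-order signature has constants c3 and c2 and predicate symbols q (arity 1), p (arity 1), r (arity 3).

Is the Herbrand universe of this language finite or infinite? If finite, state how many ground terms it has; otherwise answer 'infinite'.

There are no function symbols, so every ground term is one of the 2 constants.
The Herbrand universe is {c3, c2}, which is finite with 2 elements.

2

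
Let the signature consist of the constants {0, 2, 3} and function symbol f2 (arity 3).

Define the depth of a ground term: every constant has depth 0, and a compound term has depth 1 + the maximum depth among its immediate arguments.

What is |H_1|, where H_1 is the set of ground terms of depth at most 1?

Let N_k count ground terms of depth at most k. Each non-constant term of depth ≤ k is some function symbol applied to depth-≤(k−1) arguments, giving N_k = 3 + N_{k-1}^3.
N_0 = 3
N_1 = 3 + 3^3 = 30

30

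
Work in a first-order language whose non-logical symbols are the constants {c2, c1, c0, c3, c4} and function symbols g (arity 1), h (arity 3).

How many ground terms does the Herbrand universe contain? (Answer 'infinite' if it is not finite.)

The signature has at least one function symbol (g, arity 1) and at least one constant (c2).
Iterating g gives infinitely many distinct ground terms: c2, g(c2), g(g(c2)), ...
So the Herbrand universe is infinite.

infinite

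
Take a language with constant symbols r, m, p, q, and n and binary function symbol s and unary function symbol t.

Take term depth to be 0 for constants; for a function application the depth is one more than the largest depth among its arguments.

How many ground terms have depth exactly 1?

30

If N_k denotes the number of depth-≤k ground terms, the 5 constants give N_0 = 5, and each function symbol of arity r contributes N_{k-1}^r new terms at level k: N_k = 5 + N_{k-1}^2 + N_{k-1}.
N_0 = 5
N_1 = 5 + 5^2 + 5 = 35
Terms of depth exactly 1: N_1 − N_0 = 35 − 5 = 30.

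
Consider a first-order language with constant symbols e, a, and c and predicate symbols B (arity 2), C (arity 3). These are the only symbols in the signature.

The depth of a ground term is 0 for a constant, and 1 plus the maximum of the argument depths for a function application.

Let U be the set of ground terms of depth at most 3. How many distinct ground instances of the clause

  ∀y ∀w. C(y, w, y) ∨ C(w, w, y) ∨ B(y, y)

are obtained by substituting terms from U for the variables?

9

Ground terms of depth ≤ 3:
  With no function symbols every ground term is a constant, so there are exactly 3 ground terms at every depth bound.
  N_0 = 3
  N_1 = 3
  N_2 = 3
  N_3 = 3
  Explicitly: e, a, c.
So there are 3 ground terms available for substitution.
There are 2 variables to instantiate (y, w), each occurring in at least one literal, so different choices give different ground instances.
Number of ground instances = 3^2 = 9.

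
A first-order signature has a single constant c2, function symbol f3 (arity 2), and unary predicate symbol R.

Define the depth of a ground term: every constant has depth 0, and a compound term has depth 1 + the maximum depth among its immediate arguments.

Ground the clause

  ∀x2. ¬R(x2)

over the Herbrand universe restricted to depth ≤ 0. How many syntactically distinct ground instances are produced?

1

Ground terms of depth ≤ 0:
  Count level by level. With function symbols f3/2, the terms of depth ≤ k are the 1 constant together with each function applied to depth-≤(k−1) tuples, so N_k = 1 + N_{k-1}^2.
  N_0 = 1
So there is exactly 1 ground term available for substitution.
The clause has 1 distinct variable (x2), which appears in the body. In the free term algebra distinct substitutions yield syntactically distinct ground instances.
Number of ground instances = 1.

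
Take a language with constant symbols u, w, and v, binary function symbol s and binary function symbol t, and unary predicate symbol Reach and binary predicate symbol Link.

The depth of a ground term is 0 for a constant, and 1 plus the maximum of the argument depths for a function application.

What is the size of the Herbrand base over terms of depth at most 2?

First count ground terms of depth ≤ 2.
Let N_k count ground terms of depth at most k. Each non-constant term of depth ≤ k is some function symbol applied to depth-≤(k−1) arguments, giving N_k = 3 + N_{k-1}^2 + N_{k-1}^2.
N_0 = 3
N_1 = 3 + 3^2 + 3^2 = 21
N_2 = 3 + 21^2 + 21^2 = 885
So |H| = 885.
Each predicate of arity r yields |H|^r ground atoms (one per choice of an r-tuple from H):
  Reach: 885;  Link: 885^2 = 783225
Total ground atoms: 885 + 783225 = 784110.

784110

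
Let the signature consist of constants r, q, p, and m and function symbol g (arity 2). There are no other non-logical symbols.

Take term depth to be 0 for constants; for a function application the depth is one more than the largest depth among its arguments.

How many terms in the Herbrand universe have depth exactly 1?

If N_k denotes the number of depth-≤k ground terms, the 4 constants give N_0 = 4, and each function symbol of arity r contributes N_{k-1}^r new terms at level k: N_k = 4 + N_{k-1}^2.
N_0 = 4
N_1 = 4 + 4^2 = 20
Terms of depth exactly 1: N_1 − N_0 = 20 − 4 = 16.

16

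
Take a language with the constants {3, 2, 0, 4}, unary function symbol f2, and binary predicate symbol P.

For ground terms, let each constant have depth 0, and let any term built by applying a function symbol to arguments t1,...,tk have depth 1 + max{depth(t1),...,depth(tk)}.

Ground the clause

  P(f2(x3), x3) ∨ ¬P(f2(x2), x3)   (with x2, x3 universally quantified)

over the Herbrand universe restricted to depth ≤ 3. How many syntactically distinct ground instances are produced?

256

Ground terms of depth ≤ 3:
  If N_k denotes the number of depth-≤k ground terms, the 4 constants give N_0 = 4, and each function symbol of arity r contributes N_{k-1}^r new terms at level k: N_k = 4 + N_{k-1}.
  N_0 = 4
  N_1 = 4 + 4 = 8
  N_2 = 4 + 8 = 12
  N_3 = 4 + 12 = 16
So there are 16 ground terms available for substitution.
The clause has 2 distinct variables (x2, x3), each appearing in the body. In the free term algebra distinct substitutions yield syntactically distinct ground instances.
Number of ground instances = 16^2 = 256.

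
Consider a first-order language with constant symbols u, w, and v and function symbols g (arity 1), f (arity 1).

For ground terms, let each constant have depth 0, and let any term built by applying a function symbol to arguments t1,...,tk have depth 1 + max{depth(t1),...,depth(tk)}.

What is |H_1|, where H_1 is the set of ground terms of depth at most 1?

9

Let N_k = |{terms of depth ≤ k}|. Then N_0 = 3 and N_k = 3 + N_{k-1} + N_{k-1} for k ≥ 1 (one summand per function symbol, arity giving the exponent).
N_0 = 3
N_1 = 3 + 3 + 3 = 9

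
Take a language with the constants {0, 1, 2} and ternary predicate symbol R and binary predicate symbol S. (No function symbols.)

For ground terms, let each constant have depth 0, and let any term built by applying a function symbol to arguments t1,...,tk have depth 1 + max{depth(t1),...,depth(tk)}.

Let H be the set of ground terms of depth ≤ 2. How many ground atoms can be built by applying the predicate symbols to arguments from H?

36

First count ground terms of depth ≤ 2.
With no function symbols every ground term is a constant, so there are exactly 3 ground terms at every depth bound.
N_0 = 3
N_1 = 3
N_2 = 3
Explicitly: 0, 1, 2.
So |H| = 3.
Ground atoms are formed by filling each argument slot of a predicate with a term from H, so an r-ary predicate gives |H|^r atoms:
  R: 3^3 = 27;  S: 3^2 = 9
Total ground atoms: 27 + 9 = 36.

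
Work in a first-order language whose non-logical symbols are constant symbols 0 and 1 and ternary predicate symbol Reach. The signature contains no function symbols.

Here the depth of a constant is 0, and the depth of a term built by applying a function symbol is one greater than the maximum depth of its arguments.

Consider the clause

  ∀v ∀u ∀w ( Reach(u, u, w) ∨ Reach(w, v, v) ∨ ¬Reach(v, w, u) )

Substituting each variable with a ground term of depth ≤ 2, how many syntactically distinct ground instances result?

Ground terms of depth ≤ 2:
  With no function symbols every ground term is a constant, so there are exactly 2 ground terms at every depth bound.
  N_0 = 2
  N_1 = 2
  N_2 = 2
So there are 2 ground terms available for substitution.
There are 3 variables to instantiate (v, u, w), each occurring in at least one literal, so different choices give different ground instances.
Number of ground instances = 2^3 = 8.

8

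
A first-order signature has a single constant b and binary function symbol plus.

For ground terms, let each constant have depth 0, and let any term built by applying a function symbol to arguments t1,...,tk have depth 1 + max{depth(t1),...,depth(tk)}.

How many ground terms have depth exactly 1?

1

Count level by level. With function symbols plus/2, the terms of depth ≤ k are the 1 constant together with each function applied to depth-≤(k−1) tuples, so N_k = 1 + N_{k-1}^2.
N_0 = 1
N_1 = 1 + 1^2 = 2
Terms of depth exactly 1: N_1 − N_0 = 2 − 1 = 1.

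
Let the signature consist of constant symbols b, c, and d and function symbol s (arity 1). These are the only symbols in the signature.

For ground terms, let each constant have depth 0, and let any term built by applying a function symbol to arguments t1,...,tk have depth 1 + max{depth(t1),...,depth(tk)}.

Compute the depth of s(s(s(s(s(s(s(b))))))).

7

depth(s(b)) = 1 + depth(b) = 1 + 0 = 1
depth(s(s(b))) = 1 + depth(s(b)) = 1 + 1 = 2
depth(s(s(s(b)))) = 1 + depth(s(s(b))) = 1 + 2 = 3
depth(s(s(s(s(b))))) = 1 + depth(s(s(s(b)))) = 1 + 3 = 4
depth(s(s(s(s(s(b)))))) = 1 + depth(s(s(s(s(b))))) = 1 + 4 = 5
depth(s(s(s(s(s(s(b))))))) = 1 + depth(s(s(s(s(s(b)))))) = 1 + 5 = 6
depth(s(s(s(s(s(s(s(b)))))))) = 1 + depth(s(s(s(s(s(s(b))))))) = 1 + 6 = 7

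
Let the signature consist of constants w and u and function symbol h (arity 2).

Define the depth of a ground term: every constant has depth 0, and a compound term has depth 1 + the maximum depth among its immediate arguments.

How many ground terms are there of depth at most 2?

If N_k denotes the number of depth-≤k ground terms, the 2 constants give N_0 = 2, and each function symbol of arity r contributes N_{k-1}^r new terms at level k: N_k = 2 + N_{k-1}^2.
N_0 = 2
N_1 = 2 + 2^2 = 6
N_2 = 2 + 6^2 = 38

38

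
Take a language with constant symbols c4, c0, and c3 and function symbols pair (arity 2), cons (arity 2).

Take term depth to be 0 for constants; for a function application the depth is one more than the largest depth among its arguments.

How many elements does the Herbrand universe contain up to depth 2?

Write N_k for the number of ground terms of depth ≤ k. A term of depth ≤ k is either a constant or a function symbol applied to arguments of depth ≤ k−1, so N_k = 3 + N_{k-1}^2 + N_{k-1}^2.
N_0 = 3
N_1 = 3 + 3^2 + 3^2 = 21
N_2 = 3 + 21^2 + 21^2 = 885

885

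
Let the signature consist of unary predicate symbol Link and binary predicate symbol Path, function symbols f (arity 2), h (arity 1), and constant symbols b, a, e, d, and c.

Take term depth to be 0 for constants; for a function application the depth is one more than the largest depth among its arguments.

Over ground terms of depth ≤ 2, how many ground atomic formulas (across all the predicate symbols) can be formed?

1601490

First count ground terms of depth ≤ 2.
Let N_k count ground terms of depth at most k. Each non-constant term of depth ≤ k is some function symbol applied to depth-≤(k−1) arguments, giving N_k = 5 + N_{k-1}^2 + N_{k-1}.
N_0 = 5
N_1 = 5 + 5^2 + 5 = 35
N_2 = 5 + 35^2 + 35 = 1265
So |H| = 1265.
For each predicate symbol, the number of ground atoms is |H| raised to its arity; summing:
  Link: 1265;  Path: 1265^2 = 1600225
Total ground atoms: 1265 + 1600225 = 1601490.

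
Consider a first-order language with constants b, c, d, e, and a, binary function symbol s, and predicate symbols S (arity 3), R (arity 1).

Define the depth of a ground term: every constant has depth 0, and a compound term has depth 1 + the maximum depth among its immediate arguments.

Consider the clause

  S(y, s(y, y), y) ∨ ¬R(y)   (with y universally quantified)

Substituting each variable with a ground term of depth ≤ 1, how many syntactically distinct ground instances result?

Ground terms of depth ≤ 1:
  Write N_k for the number of ground terms of depth ≤ k. A term of depth ≤ k is either a constant or a function symbol applied to arguments of depth ≤ k−1, so N_k = 5 + N_{k-1}^2.
  N_0 = 5
  N_1 = 5 + 5^2 = 30
So there are 30 ground terms available for substitution.
There is 1 variable to instantiate (y),  occurring in at least one literal, so different choices give different ground instances.
Number of ground instances = 30.

30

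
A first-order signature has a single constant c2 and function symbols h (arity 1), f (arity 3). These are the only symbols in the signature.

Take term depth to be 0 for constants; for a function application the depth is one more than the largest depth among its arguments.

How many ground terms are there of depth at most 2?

31

If N_k denotes the number of depth-≤k ground terms, the 1 constant gives N_0 = 1, and each function symbol of arity r contributes N_{k-1}^r new terms at level k: N_k = 1 + N_{k-1} + N_{k-1}^3.
N_0 = 1
N_1 = 1 + 1 + 1^3 = 3
N_2 = 1 + 3 + 3^3 = 31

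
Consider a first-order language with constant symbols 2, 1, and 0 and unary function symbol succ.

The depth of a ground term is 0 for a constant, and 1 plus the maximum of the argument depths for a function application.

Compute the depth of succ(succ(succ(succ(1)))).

depth(succ(1)) = 1 + depth(1) = 1 + 0 = 1
depth(succ(succ(1))) = 1 + depth(succ(1)) = 1 + 1 = 2
depth(succ(succ(succ(1)))) = 1 + depth(succ(succ(1))) = 1 + 2 = 3
depth(succ(succ(succ(succ(1))))) = 1 + depth(succ(succ(succ(1)))) = 1 + 3 = 4

4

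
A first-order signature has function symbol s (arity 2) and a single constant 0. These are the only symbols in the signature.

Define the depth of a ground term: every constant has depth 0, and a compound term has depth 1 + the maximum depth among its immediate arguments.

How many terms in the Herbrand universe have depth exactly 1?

Write N_k for the number of ground terms of depth ≤ k. A term of depth ≤ k is either a constant or a function symbol applied to arguments of depth ≤ k−1, so N_k = 1 + N_{k-1}^2.
N_0 = 1
N_1 = 1 + 1^2 = 2
Terms of depth exactly 1: N_1 − N_0 = 2 − 1 = 1.

1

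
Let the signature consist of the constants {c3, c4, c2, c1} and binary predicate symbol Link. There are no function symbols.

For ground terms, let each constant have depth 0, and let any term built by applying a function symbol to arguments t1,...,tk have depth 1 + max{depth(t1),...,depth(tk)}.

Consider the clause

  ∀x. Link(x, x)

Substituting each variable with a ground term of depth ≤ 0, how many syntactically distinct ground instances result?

Ground terms of depth ≤ 0:
  With no function symbols every ground term is a constant, so there are exactly 4 ground terms at every depth bound.
  N_0 = 4
  Explicitly: c3, c4, c2, c1.
So there are 4 ground terms available for substitution.
There is 1 variable to instantiate (x),  occurring in at least one literal, so different choices give different ground instances.
Number of ground instances = 4.

4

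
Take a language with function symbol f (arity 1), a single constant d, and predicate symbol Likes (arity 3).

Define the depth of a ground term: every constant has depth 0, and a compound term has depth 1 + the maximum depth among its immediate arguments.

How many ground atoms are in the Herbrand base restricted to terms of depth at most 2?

27

First count ground terms of depth ≤ 2.
Write N_k for the number of ground terms of depth ≤ k. A term of depth ≤ k is either a constant or a function symbol applied to arguments of depth ≤ k−1, so N_k = 1 + N_{k-1}.
N_0 = 1
N_1 = 1 + 1 = 2
N_2 = 1 + 2 = 3
Explicitly: d, f(d), f(f(d)).
So |H| = 3.
Ground atoms are formed by filling each argument slot of a predicate with a term from H, so an r-ary predicate gives |H|^r atoms:
  Likes: 3^3 = 27
Total ground atoms: 27.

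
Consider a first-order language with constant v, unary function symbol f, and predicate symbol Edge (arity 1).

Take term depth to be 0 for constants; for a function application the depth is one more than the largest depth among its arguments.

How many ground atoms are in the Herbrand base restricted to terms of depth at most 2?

First count ground terms of depth ≤ 2.
Count level by level. With function symbols f/1, the terms of depth ≤ k are the 1 constant together with each function applied to depth-≤(k−1) tuples, so N_k = 1 + N_{k-1}.
N_0 = 1
N_1 = 1 + 1 = 2
N_2 = 1 + 2 = 3
So |H| = 3.
Ground atoms are formed by filling each argument slot of a predicate with a term from H, so an r-ary predicate gives |H|^r atoms:
  Edge: 3
Total ground atoms: 3.

3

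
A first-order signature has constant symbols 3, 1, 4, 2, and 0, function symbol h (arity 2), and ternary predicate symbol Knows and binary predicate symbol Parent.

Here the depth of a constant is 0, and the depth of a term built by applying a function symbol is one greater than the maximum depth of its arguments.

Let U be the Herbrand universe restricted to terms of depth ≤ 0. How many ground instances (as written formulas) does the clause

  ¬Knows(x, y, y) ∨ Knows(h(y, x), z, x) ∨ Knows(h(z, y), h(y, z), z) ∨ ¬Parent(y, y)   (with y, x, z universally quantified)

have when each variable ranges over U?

Ground terms of depth ≤ 0:
  If N_k denotes the number of depth-≤k ground terms, the 5 constants give N_0 = 5, and each function symbol of arity r contributes N_{k-1}^r new terms at level k: N_k = 5 + N_{k-1}^2.
  N_0 = 5
  Explicitly: 3, 1, 4, 2, 0.
So there are 5 ground terms available for substitution.
The body mentions every one of the 3 quantified variables; since ground terms form a free algebra, no two substitutions collapse to the same formula.
Number of ground instances = 5^3 = 125.

125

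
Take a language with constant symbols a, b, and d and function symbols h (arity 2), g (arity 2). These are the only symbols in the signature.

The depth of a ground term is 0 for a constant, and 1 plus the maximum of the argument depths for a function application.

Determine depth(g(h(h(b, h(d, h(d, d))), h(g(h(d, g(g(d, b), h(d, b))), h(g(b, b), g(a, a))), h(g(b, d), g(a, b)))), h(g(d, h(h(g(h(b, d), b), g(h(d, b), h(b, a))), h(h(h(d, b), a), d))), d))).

depth(h(d, d)) = 1 + max(0, 0) = 1
depth(h(d, h(d, d))) = 1 + max(0, 1) = 2
depth(h(b, h(d, h(d, d)))) = 1 + max(0, 2) = 3
depth(g(d, b)) = 1 + max(0, 0) = 1
depth(h(d, b)) = 1 + max(0, 0) = 1
depth(g(g(d, b), h(d, b))) = 1 + max(1, 1) = 2
depth(h(d, g(g(d, b), h(d, b)))) = 1 + max(0, 2) = 3
depth(g(b, b)) = 1 + max(0, 0) = 1
depth(g(a, a)) = 1 + max(0, 0) = 1
depth(h(g(b, b), g(a, a))) = 1 + max(1, 1) = 2
depth(g(h(d, g(g(d, b), h(d, b))), h(g(b, b), g(a, a)))) = 1 + max(3, 2) = 4
depth(g(b, d)) = 1 + max(0, 0) = 1
depth(g(a, b)) = 1 + max(0, 0) = 1
depth(h(g(b, d), g(a, b))) = 1 + max(1, 1) = 2
depth(h(g(h(d, g(g(d, b), h(d, b))), h(g(b, b), g(a, a))), h(g(b, d), g(a, b)))) = 1 + max(4, 2) = 5
depth(h(h(b, h(d, h(d, d))), h(g(h(d, g(g(d, b), h(d, b))), h(g(b, b), g(a, a))), h(g(b, d), g(a, b))))) = 1 + max(3, 5) = 6
depth(h(b, d)) = 1 + max(0, 0) = 1
depth(g(h(b, d), b)) = 1 + max(1, 0) = 2
depth(h(b, a)) = 1 + max(0, 0) = 1
depth(g(h(d, b), h(b, a))) = 1 + max(1, 1) = 2
depth(h(g(h(b, d), b), g(h(d, b), h(b, a)))) = 1 + max(2, 2) = 3
depth(h(h(d, b), a)) = 1 + max(1, 0) = 2
depth(h(h(h(d, b), a), d)) = 1 + max(2, 0) = 3
depth(h(h(g(h(b, d), b), g(h(d, b), h(b, a))), h(h(h(d, b), a), d))) = 1 + max(3, 3) = 4
depth(g(d, h(h(g(h(b, d), b), g(h(d, b), h(b, a))), h(h(h(d, b), a), d)))) = 1 + max(0, 4) = 5
depth(h(g(d, h(h(g(h(b, d), b), g(h(d, b), h(b, a))), h(h(h(d, b), a), d))), d)) = 1 + max(5, 0) = 6
depth(g(h(h(b, h(d, h(d, d))), h(g(h(d, g(g(d, b), h(d, b))), h(g(b, b), g(a, a))), h(g(b, d), g(a, b)))), h(g(d, h(h(g(h(b, d), b), g(h(d, b), h(b, a))), h(h(h(d, b), a), d))), d))) = 1 + max(6, 6) = 7

7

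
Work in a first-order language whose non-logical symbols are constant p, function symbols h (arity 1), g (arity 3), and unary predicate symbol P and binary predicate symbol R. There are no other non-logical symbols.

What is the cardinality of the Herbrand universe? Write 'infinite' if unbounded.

infinite

The signature has at least one function symbol (h, arity 1) and at least one constant (p).
Iterating h gives infinitely many distinct ground terms: p, h(p), h(h(p)), ...
So the Herbrand universe is infinite.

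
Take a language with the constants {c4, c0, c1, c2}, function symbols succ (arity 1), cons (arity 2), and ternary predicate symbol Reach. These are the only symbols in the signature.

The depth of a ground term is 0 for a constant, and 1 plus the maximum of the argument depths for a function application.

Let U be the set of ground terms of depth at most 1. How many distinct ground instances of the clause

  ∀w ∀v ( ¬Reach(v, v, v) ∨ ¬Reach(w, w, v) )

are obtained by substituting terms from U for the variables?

576

Ground terms of depth ≤ 1:
  Let N_k count ground terms of depth at most k. Each non-constant term of depth ≤ k is some function symbol applied to depth-≤(k−1) arguments, giving N_k = 4 + N_{k-1} + N_{k-1}^2.
  N_0 = 4
  N_1 = 4 + 4 + 4^2 = 24
So there are 24 ground terms available for substitution.
There are 2 variables to instantiate (w, v), each occurring in at least one literal, so different choices give different ground instances.
Number of ground instances = 24^2 = 576.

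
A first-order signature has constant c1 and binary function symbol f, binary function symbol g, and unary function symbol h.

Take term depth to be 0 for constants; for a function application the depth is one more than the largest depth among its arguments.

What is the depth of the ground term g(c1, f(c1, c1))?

2

depth(f(c1, c1)) = 1 + max(0, 0) = 1
depth(g(c1, f(c1, c1))) = 1 + max(0, 1) = 2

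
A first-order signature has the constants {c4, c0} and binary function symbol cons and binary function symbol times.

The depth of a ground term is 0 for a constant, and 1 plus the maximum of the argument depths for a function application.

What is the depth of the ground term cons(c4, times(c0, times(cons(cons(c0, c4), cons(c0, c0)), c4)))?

5

depth(cons(c0, c4)) = 1 + max(0, 0) = 1
depth(cons(c0, c0)) = 1 + max(0, 0) = 1
depth(cons(cons(c0, c4), cons(c0, c0))) = 1 + max(1, 1) = 2
depth(times(cons(cons(c0, c4), cons(c0, c0)), c4)) = 1 + max(2, 0) = 3
depth(times(c0, times(cons(cons(c0, c4), cons(c0, c0)), c4))) = 1 + max(0, 3) = 4
depth(cons(c4, times(c0, times(cons(cons(c0, c4), cons(c0, c0)), c4)))) = 1 + max(0, 4) = 5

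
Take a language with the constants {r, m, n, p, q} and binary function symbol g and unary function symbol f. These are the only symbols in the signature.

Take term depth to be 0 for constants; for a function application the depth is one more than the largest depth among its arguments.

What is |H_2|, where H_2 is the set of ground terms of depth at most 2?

Count level by level. With function symbols g/2, f/1, the terms of depth ≤ k are the 5 constants together with each function applied to depth-≤(k−1) tuples, so N_k = 5 + N_{k-1}^2 + N_{k-1}.
N_0 = 5
N_1 = 5 + 5^2 + 5 = 35
N_2 = 5 + 35^2 + 35 = 1265

1265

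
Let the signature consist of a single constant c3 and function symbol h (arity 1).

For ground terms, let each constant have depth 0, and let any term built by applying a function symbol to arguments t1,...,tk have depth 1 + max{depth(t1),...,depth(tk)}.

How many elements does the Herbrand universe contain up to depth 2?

3

If N_k denotes the number of depth-≤k ground terms, the 1 constant gives N_0 = 1, and each function symbol of arity r contributes N_{k-1}^r new terms at level k: N_k = 1 + N_{k-1}.
N_0 = 1
N_1 = 1 + 1 = 2
N_2 = 1 + 2 = 3
Explicitly: c3, h(c3), h(h(c3)).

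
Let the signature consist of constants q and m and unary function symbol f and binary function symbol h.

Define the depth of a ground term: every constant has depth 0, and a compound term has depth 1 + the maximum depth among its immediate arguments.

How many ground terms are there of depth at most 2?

74

Let N_k = |{terms of depth ≤ k}|. Then N_0 = 2 and N_k = 2 + N_{k-1} + N_{k-1}^2 for k ≥ 1 (one summand per function symbol, arity giving the exponent).
N_0 = 2
N_1 = 2 + 2 + 2^2 = 8
N_2 = 2 + 8 + 8^2 = 74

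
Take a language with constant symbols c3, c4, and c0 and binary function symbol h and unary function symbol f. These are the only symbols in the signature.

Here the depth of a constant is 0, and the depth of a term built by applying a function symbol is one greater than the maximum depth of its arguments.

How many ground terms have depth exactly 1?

12

Let N_k count ground terms of depth at most k. Each non-constant term of depth ≤ k is some function symbol applied to depth-≤(k−1) arguments, giving N_k = 3 + N_{k-1}^2 + N_{k-1}.
N_0 = 3
N_1 = 3 + 3^2 + 3 = 15
Terms of depth exactly 1: N_1 − N_0 = 15 − 3 = 12.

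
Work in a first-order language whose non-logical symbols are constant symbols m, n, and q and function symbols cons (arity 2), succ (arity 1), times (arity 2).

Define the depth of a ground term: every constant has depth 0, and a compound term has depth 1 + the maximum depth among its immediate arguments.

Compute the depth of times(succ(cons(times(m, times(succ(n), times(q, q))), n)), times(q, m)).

6

depth(succ(n)) = 1 + depth(n) = 1 + 0 = 1
depth(times(q, q)) = 1 + max(0, 0) = 1
depth(times(succ(n), times(q, q))) = 1 + max(1, 1) = 2
depth(times(m, times(succ(n), times(q, q)))) = 1 + max(0, 2) = 3
depth(cons(times(m, times(succ(n), times(q, q))), n)) = 1 + max(3, 0) = 4
depth(succ(cons(times(m, times(succ(n), times(q, q))), n))) = 1 + depth(cons(times(m, times(succ(n), times(q, q))), n)) = 1 + 4 = 5
depth(times(q, m)) = 1 + max(0, 0) = 1
depth(times(succ(cons(times(m, times(succ(n), times(q, q))), n)), times(q, m))) = 1 + max(5, 1) = 6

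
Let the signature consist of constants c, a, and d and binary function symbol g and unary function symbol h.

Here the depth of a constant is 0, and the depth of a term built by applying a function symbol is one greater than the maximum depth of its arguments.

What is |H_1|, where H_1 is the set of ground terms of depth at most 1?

Count level by level. With function symbols g/2, h/1, the terms of depth ≤ k are the 3 constants together with each function applied to depth-≤(k−1) tuples, so N_k = 3 + N_{k-1}^2 + N_{k-1}.
N_0 = 3
N_1 = 3 + 3^2 + 3 = 15

15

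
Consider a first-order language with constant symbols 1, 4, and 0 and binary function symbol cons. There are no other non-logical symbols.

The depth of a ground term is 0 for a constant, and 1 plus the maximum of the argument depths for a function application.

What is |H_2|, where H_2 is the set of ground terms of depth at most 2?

Write N_k for the number of ground terms of depth ≤ k. A term of depth ≤ k is either a constant or a function symbol applied to arguments of depth ≤ k−1, so N_k = 3 + N_{k-1}^2.
N_0 = 3
N_1 = 3 + 3^2 = 12
N_2 = 3 + 12^2 = 147

147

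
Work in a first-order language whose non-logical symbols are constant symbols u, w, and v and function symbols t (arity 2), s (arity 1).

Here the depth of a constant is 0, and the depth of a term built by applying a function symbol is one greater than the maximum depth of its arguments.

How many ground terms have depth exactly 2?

228

Let N_k count ground terms of depth at most k. Each non-constant term of depth ≤ k is some function symbol applied to depth-≤(k−1) arguments, giving N_k = 3 + N_{k-1}^2 + N_{k-1}.
N_0 = 3
N_1 = 3 + 3^2 + 3 = 15
N_2 = 3 + 15^2 + 15 = 243
Terms of depth exactly 2: N_2 − N_1 = 243 − 15 = 228.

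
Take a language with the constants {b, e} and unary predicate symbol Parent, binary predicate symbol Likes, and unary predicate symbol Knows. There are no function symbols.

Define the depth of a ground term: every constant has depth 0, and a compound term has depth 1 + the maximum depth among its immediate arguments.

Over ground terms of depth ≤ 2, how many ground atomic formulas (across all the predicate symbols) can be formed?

8

First count ground terms of depth ≤ 2.
With no function symbols every ground term is a constant, so there are exactly 2 ground terms at every depth bound.
N_0 = 2
N_1 = 2
N_2 = 2
Explicitly: b, e.
So |H| = 2.
For each predicate symbol, the number of ground atoms is |H| raised to its arity; summing:
  Parent: 2;  Likes: 2^2 = 4;  Knows: 2
Total ground atoms: 2 + 4 + 2 = 8.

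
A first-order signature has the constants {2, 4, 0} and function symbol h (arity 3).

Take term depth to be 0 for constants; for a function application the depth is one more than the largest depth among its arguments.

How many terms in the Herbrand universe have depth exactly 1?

27

Write N_k for the number of ground terms of depth ≤ k. A term of depth ≤ k is either a constant or a function symbol applied to arguments of depth ≤ k−1, so N_k = 3 + N_{k-1}^3.
N_0 = 3
N_1 = 3 + 3^3 = 30
Terms of depth exactly 1: N_1 − N_0 = 30 − 3 = 27.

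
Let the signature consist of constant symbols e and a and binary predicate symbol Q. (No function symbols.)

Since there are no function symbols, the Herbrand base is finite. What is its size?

With no function symbols, the Herbrand universe is just the 2 constants.
Ground atoms per predicate: Q: 2^2 = 4.
Herbrand base size = 4 = 4.

4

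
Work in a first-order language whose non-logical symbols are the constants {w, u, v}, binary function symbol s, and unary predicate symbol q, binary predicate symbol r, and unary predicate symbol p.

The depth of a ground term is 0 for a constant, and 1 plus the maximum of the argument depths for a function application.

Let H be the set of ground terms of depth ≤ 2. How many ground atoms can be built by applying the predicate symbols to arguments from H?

21903

First count ground terms of depth ≤ 2.
Write N_k for the number of ground terms of depth ≤ k. A term of depth ≤ k is either a constant or a function symbol applied to arguments of depth ≤ k−1, so N_k = 3 + N_{k-1}^2.
N_0 = 3
N_1 = 3 + 3^2 = 12
N_2 = 3 + 12^2 = 147
So |H| = 147.
A ground atom is a predicate applied to a tuple of terms from H, so the count is the sum over predicates of |H|^arity:
  q: 147;  r: 147^2 = 21609;  p: 147
Total ground atoms: 147 + 21609 + 147 = 21903.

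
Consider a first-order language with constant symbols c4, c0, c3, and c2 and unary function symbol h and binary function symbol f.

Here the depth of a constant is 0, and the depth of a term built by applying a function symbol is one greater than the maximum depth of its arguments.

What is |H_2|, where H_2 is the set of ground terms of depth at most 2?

Write N_k for the number of ground terms of depth ≤ k. A term of depth ≤ k is either a constant or a function symbol applied to arguments of depth ≤ k−1, so N_k = 4 + N_{k-1} + N_{k-1}^2.
N_0 = 4
N_1 = 4 + 4 + 4^2 = 24
N_2 = 4 + 24 + 24^2 = 604

604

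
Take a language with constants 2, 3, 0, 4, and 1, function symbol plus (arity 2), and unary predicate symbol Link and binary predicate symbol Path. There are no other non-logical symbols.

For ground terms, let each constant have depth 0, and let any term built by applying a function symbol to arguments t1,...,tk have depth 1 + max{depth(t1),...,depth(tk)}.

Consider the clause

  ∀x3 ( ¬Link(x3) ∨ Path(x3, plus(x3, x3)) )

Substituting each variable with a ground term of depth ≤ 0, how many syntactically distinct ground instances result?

5

Ground terms of depth ≤ 0:
  Let N_k = |{terms of depth ≤ k}|. Then N_0 = 5 and N_k = 5 + N_{k-1}^2 for k ≥ 1 (one summand per function symbol, arity giving the exponent).
  N_0 = 5
  Explicitly: 2, 3, 0, 4, 1.
So there are 5 ground terms available for substitution.
The body mentions the single quantified variable x3; since ground terms form a free algebra, no two substitutions collapse to the same formula.
Number of ground instances = 5.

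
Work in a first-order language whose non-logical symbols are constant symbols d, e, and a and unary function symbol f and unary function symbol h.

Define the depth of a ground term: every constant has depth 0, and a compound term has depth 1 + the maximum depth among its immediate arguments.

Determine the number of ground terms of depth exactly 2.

12

Let N_k count ground terms of depth at most k. Each non-constant term of depth ≤ k is some function symbol applied to depth-≤(k−1) arguments, giving N_k = 3 + N_{k-1} + N_{k-1}.
N_0 = 3
N_1 = 3 + 3 + 3 = 9
N_2 = 3 + 9 + 9 = 21
Terms of depth exactly 2: N_2 − N_1 = 21 − 9 = 12.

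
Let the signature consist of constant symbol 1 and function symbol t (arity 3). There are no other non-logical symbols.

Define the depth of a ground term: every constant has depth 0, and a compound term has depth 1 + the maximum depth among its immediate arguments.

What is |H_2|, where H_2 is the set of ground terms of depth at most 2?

If N_k denotes the number of depth-≤k ground terms, the 1 constant gives N_0 = 1, and each function symbol of arity r contributes N_{k-1}^r new terms at level k: N_k = 1 + N_{k-1}^3.
N_0 = 1
N_1 = 1 + 1^3 = 2
N_2 = 1 + 2^3 = 9
Explicitly: 1, t(1, 1, 1), t(1, 1, t(1, 1, 1)), t(1, t(1, 1, 1), 1), t(1, t(1, 1, 1), t(1, 1, 1)), t(t(1, 1, 1), 1, 1), t(t(1, 1, 1), 1, t(1, 1, 1)), t(t(1, 1, 1), t(1, 1, 1), 1), t(t(1, 1, 1), t(1, 1, 1), t(1, 1, 1)).

9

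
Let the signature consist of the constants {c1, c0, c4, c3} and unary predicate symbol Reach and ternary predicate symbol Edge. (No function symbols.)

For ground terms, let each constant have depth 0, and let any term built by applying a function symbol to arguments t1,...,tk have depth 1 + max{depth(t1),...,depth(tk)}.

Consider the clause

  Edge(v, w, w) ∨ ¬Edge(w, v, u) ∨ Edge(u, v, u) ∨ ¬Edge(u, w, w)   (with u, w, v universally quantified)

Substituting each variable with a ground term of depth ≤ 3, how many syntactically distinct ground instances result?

Ground terms of depth ≤ 3:
  With no function symbols every ground term is a constant, so there are exactly 4 ground terms at every depth bound.
  N_0 = 4
  N_1 = 4
  N_2 = 4
  N_3 = 4
So there are 4 ground terms available for substitution.
The clause has 3 distinct variables (u, w, v), each appearing in the body. In the free term algebra distinct substitutions yield syntactically distinct ground instances.
Number of ground instances = 4^3 = 64.

64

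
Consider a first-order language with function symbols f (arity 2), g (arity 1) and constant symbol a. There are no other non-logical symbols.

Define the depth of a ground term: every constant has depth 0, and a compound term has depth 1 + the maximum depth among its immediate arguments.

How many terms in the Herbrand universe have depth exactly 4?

Count level by level. With function symbols f/2, g/1, the terms of depth ≤ k are the 1 constant together with each function applied to depth-≤(k−1) tuples, so N_k = 1 + N_{k-1}^2 + N_{k-1}.
N_0 = 1
N_1 = 1 + 1^2 + 1 = 3
N_2 = 1 + 3^2 + 3 = 13
N_3 = 1 + 13^2 + 13 = 183
N_4 = 1 + 183^2 + 183 = 33673
Terms of depth exactly 4: N_4 − N_3 = 33673 − 183 = 33490.

33490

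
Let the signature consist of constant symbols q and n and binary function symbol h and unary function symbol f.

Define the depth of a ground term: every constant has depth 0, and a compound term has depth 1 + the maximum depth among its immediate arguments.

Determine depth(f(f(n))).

2

depth(f(n)) = 1 + depth(n) = 1 + 0 = 1
depth(f(f(n))) = 1 + depth(f(n)) = 1 + 1 = 2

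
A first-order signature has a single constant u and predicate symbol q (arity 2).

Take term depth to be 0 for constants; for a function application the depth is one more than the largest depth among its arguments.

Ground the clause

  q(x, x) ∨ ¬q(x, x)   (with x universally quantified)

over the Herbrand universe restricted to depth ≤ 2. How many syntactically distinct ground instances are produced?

Ground terms of depth ≤ 2:
  With no function symbols every ground term is a constant, so there is exactly 1 ground term at every depth bound.
  N_0 = 1
  N_1 = 1
  N_2 = 1
So there is exactly 1 ground term available for substitution.
The clause has 1 distinct variable (x), which appears in the body. In the free term algebra distinct substitutions yield syntactically distinct ground instances.
Number of ground instances = 1.

1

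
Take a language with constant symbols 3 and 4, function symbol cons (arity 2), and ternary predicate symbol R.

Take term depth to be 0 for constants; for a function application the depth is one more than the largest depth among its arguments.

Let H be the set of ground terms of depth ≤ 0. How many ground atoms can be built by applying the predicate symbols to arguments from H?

First count ground terms of depth ≤ 0.
If N_k denotes the number of depth-≤k ground terms, the 2 constants give N_0 = 2, and each function symbol of arity r contributes N_{k-1}^r new terms at level k: N_k = 2 + N_{k-1}^2.
N_0 = 2
Explicitly: 3, 4.
So |H| = 2.
Each predicate of arity r yields |H|^r ground atoms (one per choice of an r-tuple from H):
  R: 2^3 = 8
Total ground atoms: 8.

8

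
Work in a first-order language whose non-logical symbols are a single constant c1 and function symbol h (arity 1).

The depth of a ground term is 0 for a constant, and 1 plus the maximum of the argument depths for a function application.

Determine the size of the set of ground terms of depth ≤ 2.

Write N_k for the number of ground terms of depth ≤ k. A term of depth ≤ k is either a constant or a function symbol applied to arguments of depth ≤ k−1, so N_k = 1 + N_{k-1}.
N_0 = 1
N_1 = 1 + 1 = 2
N_2 = 1 + 2 = 3
Explicitly: c1, h(c1), h(h(c1)).

3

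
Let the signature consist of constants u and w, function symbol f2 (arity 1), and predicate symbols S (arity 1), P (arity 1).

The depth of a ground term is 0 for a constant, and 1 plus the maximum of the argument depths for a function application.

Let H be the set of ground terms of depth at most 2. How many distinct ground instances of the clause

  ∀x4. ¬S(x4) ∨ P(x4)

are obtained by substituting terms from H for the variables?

6

Ground terms of depth ≤ 2:
  If N_k denotes the number of depth-≤k ground terms, the 2 constants give N_0 = 2, and each function symbol of arity r contributes N_{k-1}^r new terms at level k: N_k = 2 + N_{k-1}.
  N_0 = 2
  N_1 = 2 + 2 = 4
  N_2 = 2 + 4 = 6
So there are 6 ground terms available for substitution.
There is 1 variable to instantiate (x4),  occurring in at least one literal, so different choices give different ground instances.
Number of ground instances = 6.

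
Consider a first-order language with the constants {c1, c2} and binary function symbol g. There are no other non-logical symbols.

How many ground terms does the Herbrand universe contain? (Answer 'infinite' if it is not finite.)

The signature has at least one function symbol (g, arity 2) and at least one constant (c1).
Iterating g gives infinitely many distinct ground terms: c1, g(c1, c1), g(g(c1, c1), g(c1, c1)), ...
So the Herbrand universe is infinite.

infinite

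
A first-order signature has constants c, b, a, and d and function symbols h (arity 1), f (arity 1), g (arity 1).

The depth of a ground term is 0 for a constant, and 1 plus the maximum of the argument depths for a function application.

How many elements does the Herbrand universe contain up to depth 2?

Let N_k = |{terms of depth ≤ k}|. Then N_0 = 4 and N_k = 4 + N_{k-1} + N_{k-1} + N_{k-1} for k ≥ 1 (one summand per function symbol, arity giving the exponent).
N_0 = 4
N_1 = 4 + 4 + 4 + 4 = 16
N_2 = 4 + 16 + 16 + 16 = 52

52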